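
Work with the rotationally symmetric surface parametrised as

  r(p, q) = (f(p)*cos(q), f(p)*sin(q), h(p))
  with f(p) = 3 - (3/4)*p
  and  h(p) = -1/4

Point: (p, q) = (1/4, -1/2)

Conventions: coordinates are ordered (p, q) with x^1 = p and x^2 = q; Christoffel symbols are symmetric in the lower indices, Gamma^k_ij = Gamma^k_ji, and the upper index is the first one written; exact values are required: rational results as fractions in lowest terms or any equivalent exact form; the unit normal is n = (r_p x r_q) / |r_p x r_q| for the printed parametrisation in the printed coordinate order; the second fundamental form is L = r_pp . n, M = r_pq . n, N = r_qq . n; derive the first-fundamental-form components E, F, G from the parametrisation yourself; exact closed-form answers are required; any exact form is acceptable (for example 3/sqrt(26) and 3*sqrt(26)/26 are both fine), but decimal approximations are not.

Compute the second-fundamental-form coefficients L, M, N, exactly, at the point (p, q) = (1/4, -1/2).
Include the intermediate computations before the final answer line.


f = 45/16, f' = -3/4, f'' = 0, h' = 0, h'' = 0
E = 9/16, F = 0, G = 2025/256; answer radicand W^2 = 9/16
unnormalised second-form numerators: l = 0, m = 0, n = 0; L = l/sqrt(9/16), and similarly M = m/sqrt(W^2), N = n/sqrt(W^2)

Answer: L = 0, M = 0, N = 0


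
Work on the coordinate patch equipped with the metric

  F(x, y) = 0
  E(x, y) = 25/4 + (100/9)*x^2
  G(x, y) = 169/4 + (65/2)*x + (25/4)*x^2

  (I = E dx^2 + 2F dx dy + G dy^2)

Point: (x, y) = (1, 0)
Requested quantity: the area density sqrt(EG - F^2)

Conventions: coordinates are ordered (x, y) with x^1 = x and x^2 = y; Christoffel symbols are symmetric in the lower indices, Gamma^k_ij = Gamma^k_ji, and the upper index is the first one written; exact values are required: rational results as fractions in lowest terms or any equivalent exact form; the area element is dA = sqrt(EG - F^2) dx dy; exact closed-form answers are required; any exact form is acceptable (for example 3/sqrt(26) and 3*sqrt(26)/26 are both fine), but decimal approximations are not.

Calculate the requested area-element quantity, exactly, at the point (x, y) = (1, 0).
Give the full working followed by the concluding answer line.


E = 625/36, F = 0, G = 81; EG - F^2 = 5625/4

Answer: sqrt(EG - F^2) = 75/2


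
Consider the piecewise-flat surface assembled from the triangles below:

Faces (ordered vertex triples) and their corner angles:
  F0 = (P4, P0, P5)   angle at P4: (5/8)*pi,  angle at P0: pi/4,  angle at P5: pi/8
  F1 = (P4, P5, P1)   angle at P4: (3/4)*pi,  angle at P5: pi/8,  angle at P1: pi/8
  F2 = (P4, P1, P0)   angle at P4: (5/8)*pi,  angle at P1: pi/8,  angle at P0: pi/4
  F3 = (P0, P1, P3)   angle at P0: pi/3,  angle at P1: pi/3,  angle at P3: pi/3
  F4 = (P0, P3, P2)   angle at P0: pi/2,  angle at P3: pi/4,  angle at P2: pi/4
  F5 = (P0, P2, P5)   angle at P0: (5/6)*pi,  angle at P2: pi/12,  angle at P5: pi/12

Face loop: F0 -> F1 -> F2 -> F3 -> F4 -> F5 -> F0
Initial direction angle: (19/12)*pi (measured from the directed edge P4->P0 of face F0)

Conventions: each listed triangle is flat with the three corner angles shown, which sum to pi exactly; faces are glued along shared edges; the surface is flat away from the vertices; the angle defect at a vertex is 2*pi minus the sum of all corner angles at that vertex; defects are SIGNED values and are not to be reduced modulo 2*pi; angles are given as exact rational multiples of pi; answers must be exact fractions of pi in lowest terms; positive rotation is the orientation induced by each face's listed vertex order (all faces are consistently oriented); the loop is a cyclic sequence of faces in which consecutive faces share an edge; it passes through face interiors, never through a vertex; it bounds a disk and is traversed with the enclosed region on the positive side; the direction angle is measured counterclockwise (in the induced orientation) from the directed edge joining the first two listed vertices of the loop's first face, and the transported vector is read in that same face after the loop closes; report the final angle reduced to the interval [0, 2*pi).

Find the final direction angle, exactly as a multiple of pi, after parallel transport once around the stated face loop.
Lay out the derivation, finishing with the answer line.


enclosed vertex P0: corner angles sum to (13/6)*pi, defect = 2*pi - (13/6)*pi = -pi/6
enclosed vertex P4: corner angles sum to 2*pi, defect = 2*pi - 2*pi = 0
summing the enclosed defects onto the initial angle, mod 2*pi in the induced orientation:
final angle = (19/12)*pi - pi/6 = (17/12)*pi (mod 2*pi)

Answer: final direction angle = (17/12)*pi


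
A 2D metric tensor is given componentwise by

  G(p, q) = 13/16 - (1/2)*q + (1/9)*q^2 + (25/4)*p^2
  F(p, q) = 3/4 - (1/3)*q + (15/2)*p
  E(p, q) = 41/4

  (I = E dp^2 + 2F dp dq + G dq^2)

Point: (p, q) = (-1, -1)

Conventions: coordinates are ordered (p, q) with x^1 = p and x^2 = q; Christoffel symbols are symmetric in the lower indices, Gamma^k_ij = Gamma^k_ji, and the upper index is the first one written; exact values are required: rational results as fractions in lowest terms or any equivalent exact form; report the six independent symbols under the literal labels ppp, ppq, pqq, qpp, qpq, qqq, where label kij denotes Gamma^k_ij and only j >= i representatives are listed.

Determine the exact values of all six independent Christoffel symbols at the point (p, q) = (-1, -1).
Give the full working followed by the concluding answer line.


E = 41/4, F = -77/12, G = 1105/144 at the point
E_p = 0, E_q = 0, F_p = 15/2, F_q = -1/3, G_p = -25/2, G_q = -13/18
EG - F^2 = 21589/576;  g^inv = (576/21589) * [[1105/144, 77/12], [77/12, 41/4]]
first-kind symbols [ij,l] = (1/2)(d_i g_jl + d_j g_il - d_l g_ij): [pp,p] = E_p/2 = 0, [pp,q] = F_p - E_q/2 = 15/2, [pq,p] = E_q/2 = 0, [pq,q] = G_p/2 = -25/4, [qq,p] = F_q - G_p/2 = 71/12, [qq,q] = G_q/2 = -13/36
Gamma^p_ij = (G*[ij,p] - F*[ij,q])/(EG - F^2), Gamma^q_ij = (E*[ij,q] - F*[ij,p])/(EG - F^2)

Answer: Gamma_ppp = 27720/21589, Gamma_ppq = -23100/21589, Gamma_pqq = 24817/21589, Gamma_qpp = 44280/21589, Gamma_qpq = -36900/21589, Gamma_qqq = 19736/21589


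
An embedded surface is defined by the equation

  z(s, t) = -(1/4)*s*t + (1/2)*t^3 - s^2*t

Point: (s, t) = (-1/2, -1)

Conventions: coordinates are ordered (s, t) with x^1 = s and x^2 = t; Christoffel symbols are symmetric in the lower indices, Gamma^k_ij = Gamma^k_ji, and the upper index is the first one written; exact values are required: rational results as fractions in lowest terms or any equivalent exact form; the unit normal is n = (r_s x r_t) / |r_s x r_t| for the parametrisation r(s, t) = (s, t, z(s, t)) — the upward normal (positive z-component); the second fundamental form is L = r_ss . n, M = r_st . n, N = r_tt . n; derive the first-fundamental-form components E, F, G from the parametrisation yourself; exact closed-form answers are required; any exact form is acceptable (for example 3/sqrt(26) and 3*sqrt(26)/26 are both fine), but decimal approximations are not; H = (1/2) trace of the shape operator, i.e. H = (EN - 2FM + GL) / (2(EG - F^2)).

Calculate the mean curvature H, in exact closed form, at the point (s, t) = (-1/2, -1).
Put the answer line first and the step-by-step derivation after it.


Answer: H = 4*sqrt(221)/289

z_s = -3/4, z_t = 11/8, z_ss = 2, z_st = 3/4, z_tt = -3
E = 25/16, F = -33/32, G = 185/64; answer radicand W^2 = 221/64
unnormalised second-form numerators: l = 2, m = 3/4, n = -3; L = l/sqrt(221/64), and similarly M = m/sqrt(W^2), N = n/sqrt(W^2)
H = (E*n - 2*F*m + G*l) / (2*(EG - F^2)*sqrt(W^2)); E*n - 2*F*m + G*l = 169/64, EG - F^2 = 221/64, so H = (13/34)/sqrt(221/64)


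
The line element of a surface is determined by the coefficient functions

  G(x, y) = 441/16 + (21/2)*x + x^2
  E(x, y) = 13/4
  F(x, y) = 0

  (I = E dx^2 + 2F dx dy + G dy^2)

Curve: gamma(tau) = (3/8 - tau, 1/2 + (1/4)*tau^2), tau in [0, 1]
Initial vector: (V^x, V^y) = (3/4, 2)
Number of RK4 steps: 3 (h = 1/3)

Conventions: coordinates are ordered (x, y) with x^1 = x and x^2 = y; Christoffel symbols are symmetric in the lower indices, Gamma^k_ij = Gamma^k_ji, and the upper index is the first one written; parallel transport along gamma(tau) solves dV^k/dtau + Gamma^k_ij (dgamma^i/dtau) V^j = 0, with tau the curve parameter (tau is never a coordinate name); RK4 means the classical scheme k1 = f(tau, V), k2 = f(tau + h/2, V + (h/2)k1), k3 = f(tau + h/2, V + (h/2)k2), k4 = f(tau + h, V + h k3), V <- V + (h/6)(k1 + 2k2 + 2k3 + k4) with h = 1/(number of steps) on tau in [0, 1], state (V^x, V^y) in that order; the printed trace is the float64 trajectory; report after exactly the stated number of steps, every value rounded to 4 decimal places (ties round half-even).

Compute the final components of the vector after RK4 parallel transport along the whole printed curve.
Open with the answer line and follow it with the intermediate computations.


Answer: V^x = 1.6054, V^y = 2.3687

gamma'(tau) = (-1, (1/2)*tau); f(tau, V)^k = -Gamma^k_ij(gamma(tau)) gamma'^i(tau) V^j; h = 1/3; intermediate values shown to 6 dp
curve data and Christoffel symbols at the stage parameters:
  tau = 0.000000: gamma = (0.375000, 0.500000), gamma' = (-1.000000, 0.000000); Gamma_xxx = 0.000000, Gamma_xxy = 0.000000, Gamma_xyy = -1.730769, Gamma_yxx = 0.000000, Gamma_yxy = 0.177778, Gamma_yyy = 0.000000
  tau = 0.166667: gamma = (0.208333, 0.506944), gamma' = (-1.000000, 0.083333); Gamma_xxx = 0.000000, Gamma_xxy = 0.000000, Gamma_xyy = -1.679487, Gamma_yxx = 0.000000, Gamma_yxy = 0.183206, Gamma_yyy = 0.000000
  tau = 0.333333: gamma = (0.041667, 0.527778), gamma' = (-1.000000, 0.166667); Gamma_xxx = 0.000000, Gamma_xxy = 0.000000, Gamma_xyy = -1.628205, Gamma_yxx = 0.000000, Gamma_yxy = 0.188976, Gamma_yyy = 0.000000
  tau = 0.500000: gamma = (-0.125000, 0.562500), gamma' = (-1.000000, 0.250000); Gamma_xxx = 0.000000, Gamma_xxy = 0.000000, Gamma_xyy = -1.576923, Gamma_yxx = 0.000000, Gamma_yxy = 0.195122, Gamma_yyy = 0.000000
  tau = 0.666667: gamma = (-0.291667, 0.611111), gamma' = (-1.000000, 0.333333); Gamma_xxx = 0.000000, Gamma_xxy = 0.000000, Gamma_xyy = -1.525641, Gamma_yxx = 0.000000, Gamma_yxy = 0.201681, Gamma_yyy = 0.000000
  tau = 0.833333: gamma = (-0.458333, 0.673611), gamma' = (-1.000000, 0.416667); Gamma_xxx = 0.000000, Gamma_xxy = 0.000000, Gamma_xyy = -1.474359, Gamma_yxx = 0.000000, Gamma_yxy = 0.208696, Gamma_yyy = 0.000000
  tau = 1.000000: gamma = (-0.625000, 0.750000), gamma' = (-1.000000, 0.500000); Gamma_xxx = 0.000000, Gamma_xxy = 0.000000, Gamma_xyy = -1.423077, Gamma_yxx = 0.000000, Gamma_yxy = 0.216216, Gamma_yyy = 0.000000
step 0: V^x = 0.7500, V^y = 2.0000
step 1: k1 = (0.000000, 0.355556), k2 = (0.288208, 0.365818), k3 = (0.288448, 0.365399), k4 = (0.575787, 0.374320); V <- V + (h/6)(k1 + 2k2 + 2k3 + k4): V^x = 0.8461, V^y = 2.1218
step 2: k1 = (0.575786, 0.374322), k2 = (0.861072, 0.380229), k3 = (0.861460, 0.378102), k4 = (1.143127, 0.377161); V <- V + (h/6)(k1 + 2k2 + 2k3 + k4): V^x = 1.1329, V^y = 2.2478
step 3: k1 = (1.143114, 0.377174), k2 = (1.419479, 0.367142), k3 = (1.418452, 0.362787), k4 = (1.685444, 0.338562); V <- V + (h/6)(k1 + 2k2 + 2k3 + k4): V^x = 1.6054, V^y = 2.3687


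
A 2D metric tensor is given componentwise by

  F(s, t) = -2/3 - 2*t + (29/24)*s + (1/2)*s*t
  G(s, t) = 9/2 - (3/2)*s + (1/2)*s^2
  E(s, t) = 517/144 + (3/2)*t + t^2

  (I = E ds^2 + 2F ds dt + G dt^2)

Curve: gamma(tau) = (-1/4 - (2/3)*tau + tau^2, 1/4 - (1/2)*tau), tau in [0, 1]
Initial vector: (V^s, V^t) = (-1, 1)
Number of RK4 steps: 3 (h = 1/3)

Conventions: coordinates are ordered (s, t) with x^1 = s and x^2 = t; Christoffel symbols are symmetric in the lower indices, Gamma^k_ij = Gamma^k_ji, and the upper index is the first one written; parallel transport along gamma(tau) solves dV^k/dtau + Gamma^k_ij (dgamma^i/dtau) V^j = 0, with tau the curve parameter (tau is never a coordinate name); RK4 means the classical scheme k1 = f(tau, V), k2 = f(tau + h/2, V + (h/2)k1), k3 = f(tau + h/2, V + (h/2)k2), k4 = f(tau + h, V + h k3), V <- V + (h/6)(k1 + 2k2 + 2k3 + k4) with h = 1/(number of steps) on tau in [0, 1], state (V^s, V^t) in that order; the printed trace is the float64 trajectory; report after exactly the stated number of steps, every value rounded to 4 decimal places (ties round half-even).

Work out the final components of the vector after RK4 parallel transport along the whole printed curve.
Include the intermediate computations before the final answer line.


gamma'(tau) = (-2/3 + 2*tau, -1/2); f(tau, V)^k = -Gamma^k_ij(gamma(tau)) gamma'^i(tau) V^j; h = 1/3; intermediate values shown to 6 dp
curve data and Christoffel symbols at the stage parameters:
  tau = 0.000000: gamma = (-0.250000, 0.250000), gamma' = (-0.666667, -0.500000); Gamma_sss = 0.028553, Gamma_sst = 0.205225, Gamma_stt = -0.350221, Gamma_tss = 0.076670, Gamma_tst = -0.115600, Gamma_ttt = -0.107074
  tau = 0.166667: gamma = (-0.333333, 0.166667), gamma' = (-0.333333, -0.500000); Gamma_sss = 0.030640, Gamma_sst = 0.189787, Gamma_stt = -0.360932, Gamma_tss = 0.082846, Gamma_tst = -0.127615, Gamma_ttt = -0.102132
  tau = 0.333333: gamma = (-0.361111, 0.083333), gamma' = (0.000000, -0.500000); Gamma_sss = 0.030838, Gamma_sst = 0.176296, Gamma_stt = -0.367752, Gamma_tss = 0.089347, Gamma_tst = -0.137866, Gamma_ttt = -0.092515
  tau = 0.500000: gamma = (-0.333333, 0.000000), gamma' = (0.333333, -0.500000); Gamma_sss = 0.028821, Gamma_sst = 0.165304, Gamma_stt = -0.371576, Gamma_tss = 0.096756, Gamma_tst = -0.146351, Gamma_ttt = -0.078603
  tau = 0.666667: gamma = (-0.250000, -0.083333), gamma' = (0.666667, -0.500000); Gamma_sss = 0.024123, Gamma_sst = 0.157118, Gamma_stt = -0.373750, Gamma_tss = 0.105803, Gamma_tst = -0.152992, Gamma_ttt = -0.060308
  tau = 0.833333: gamma = (-0.111111, -0.166667), gamma' = (1.000000, -0.500000); Gamma_sss = 0.015988, Gamma_sst = 0.151762, Gamma_stt = -0.376155, Gamma_tss = 0.117486, Gamma_tst = -0.157505, Gamma_ttt = -0.036895
  tau = 1.000000: gamma = (0.083333, -0.250000), gamma' = (1.333333, -0.500000); Gamma_sss = 0.003106, Gamma_sst = 0.148833, Gamma_stt = -0.381511, Gamma_tss = 0.133282, Gamma_tst = -0.159180, Gamma_ttt = -0.006656
step 0: V^s = -1.0000, V^t = 1.0000
step 1: k1 = (-0.159942, -0.123917), k2 = (-0.222692, -0.054514), k3 = (-0.225147, -0.055218), k4 = (-0.275255, 0.028701); V <- V + (h/6)(k1 + 2k2 + 2k3 + k4): V^s = -1.0739, V^t = 0.9825
step 2: k1 = (-0.275327, 0.028581), k2 = (-0.319623, 0.127422), k3 = (-0.324130, 0.128356), k4 = (-0.372846, 0.247446); V <- V + (h/6)(k1 + 2k2 + 2k3 + k4): V^s = -1.1815, V^t = 1.0263
step 3: k1 = (-0.373097, 0.247442), k2 = (-0.437270, 0.392500), k3 = (-0.446126, 0.397961), k4 = (-0.544531, 0.584368); V <- V + (h/6)(k1 + 2k2 + 2k3 + k4): V^s = -1.3306, V^t = 1.1603

Answer: V^s = -1.3306, V^t = 1.1603


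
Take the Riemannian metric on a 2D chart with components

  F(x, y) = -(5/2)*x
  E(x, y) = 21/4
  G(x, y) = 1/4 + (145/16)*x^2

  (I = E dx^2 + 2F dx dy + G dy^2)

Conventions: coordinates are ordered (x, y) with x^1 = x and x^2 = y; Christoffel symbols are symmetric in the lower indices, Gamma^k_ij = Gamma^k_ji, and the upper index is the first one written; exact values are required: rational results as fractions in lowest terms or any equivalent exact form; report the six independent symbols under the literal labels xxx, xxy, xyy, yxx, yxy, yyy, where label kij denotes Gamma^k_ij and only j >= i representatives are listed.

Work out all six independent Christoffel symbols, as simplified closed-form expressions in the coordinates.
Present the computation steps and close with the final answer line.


E = 21/4; F = -(5/2)*x; G = 1/4 + (145/16)*x^2
Gamma^k_ij = (1/2) g^{kl} (d_i g_jl + d_j g_il - d_l g_ij), with g^inv = (1/(EG-F^2)) [[G, -F], [-F, E]]
first partials: E_x = 0, E_y = 0, F_x = -5/2, F_y = 0, G_x = (145/8)*x, G_y = 0
D = EG - F^2 = 21/16 + (2645/64)*x^2
expanded: Gamma^x_xx = (G E_x - 2F F_x + F E_y)/(2D), Gamma^x_xy = (G E_y - F G_x)/(2D), Gamma^x_yy = (2G F_y - G G_x - F G_y)/(2D), Gamma^y_xx = (2E F_x - E E_y - F E_x)/(2D), Gamma^y_xy = (E G_x - F E_y)/(2D), Gamma^y_yy = (E G_y - 2F F_y + F G_x)/(2D); substitute and cancel common factors

Answer: Gamma_xxx = -400*x/(2645*x^2 + 84), Gamma_xxy = 1450*x^2/(2645*x^2 + 84), Gamma_xyy = (-21025*x^3 - 580*x)/(10580*x^2 + 336), Gamma_yxx = -840/(2645*x^2 + 84), Gamma_yxy = 3045*x/(2645*x^2 + 84), Gamma_yyy = -1450*x^2/(2645*x^2 + 84)


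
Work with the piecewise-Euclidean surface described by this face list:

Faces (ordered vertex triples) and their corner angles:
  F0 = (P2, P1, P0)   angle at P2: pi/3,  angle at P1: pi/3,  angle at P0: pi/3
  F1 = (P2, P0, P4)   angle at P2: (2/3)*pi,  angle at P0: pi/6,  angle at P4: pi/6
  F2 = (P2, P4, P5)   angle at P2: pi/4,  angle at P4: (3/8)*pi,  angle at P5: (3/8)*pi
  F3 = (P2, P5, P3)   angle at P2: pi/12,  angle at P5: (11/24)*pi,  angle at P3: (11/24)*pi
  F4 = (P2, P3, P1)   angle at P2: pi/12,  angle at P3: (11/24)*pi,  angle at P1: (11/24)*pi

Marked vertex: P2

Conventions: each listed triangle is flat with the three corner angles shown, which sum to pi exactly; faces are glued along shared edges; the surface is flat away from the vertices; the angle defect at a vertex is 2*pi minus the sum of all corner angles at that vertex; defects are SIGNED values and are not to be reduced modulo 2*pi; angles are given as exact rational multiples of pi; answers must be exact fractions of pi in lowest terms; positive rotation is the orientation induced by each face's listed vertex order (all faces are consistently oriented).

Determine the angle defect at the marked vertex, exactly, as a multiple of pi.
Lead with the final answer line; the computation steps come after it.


Answer: defect(P2) = (7/12)*pi

Sum of corner angles at P2: (17/12)*pi
defect = 2*pi - (17/12)*pi


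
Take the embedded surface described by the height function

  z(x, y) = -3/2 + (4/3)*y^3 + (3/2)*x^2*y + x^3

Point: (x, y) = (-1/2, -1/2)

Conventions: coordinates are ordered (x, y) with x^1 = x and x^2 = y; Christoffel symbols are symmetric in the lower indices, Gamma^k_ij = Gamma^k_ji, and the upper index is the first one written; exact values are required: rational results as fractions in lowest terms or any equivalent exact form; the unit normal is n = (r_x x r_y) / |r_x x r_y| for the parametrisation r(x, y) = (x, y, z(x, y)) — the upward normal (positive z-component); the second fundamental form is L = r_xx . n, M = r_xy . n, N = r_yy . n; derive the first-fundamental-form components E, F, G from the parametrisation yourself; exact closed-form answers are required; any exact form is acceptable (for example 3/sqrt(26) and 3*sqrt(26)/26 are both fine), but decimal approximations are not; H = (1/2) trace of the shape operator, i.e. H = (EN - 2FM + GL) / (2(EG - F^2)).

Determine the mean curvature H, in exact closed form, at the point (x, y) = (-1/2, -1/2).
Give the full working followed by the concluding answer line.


z_x = 3/2, z_y = 11/8, z_xx = -9/2, z_xy = -3/2, z_yy = -4
E = 13/4, F = 33/16, G = 185/64; answer radicand W^2 = 329/64
unnormalised second-form numerators: l = -9/2, m = -3/2, n = -4; L = l/sqrt(329/64), and similarly M = m/sqrt(W^2), N = n/sqrt(W^2)
H = (E*n - 2*F*m + G*l) / (2*(EG - F^2)*sqrt(W^2)); E*n - 2*F*m + G*l = -2537/128, EG - F^2 = 329/64, so H = (-2537/1316)/sqrt(329/64)

Answer: H = -5074*sqrt(329)/108241


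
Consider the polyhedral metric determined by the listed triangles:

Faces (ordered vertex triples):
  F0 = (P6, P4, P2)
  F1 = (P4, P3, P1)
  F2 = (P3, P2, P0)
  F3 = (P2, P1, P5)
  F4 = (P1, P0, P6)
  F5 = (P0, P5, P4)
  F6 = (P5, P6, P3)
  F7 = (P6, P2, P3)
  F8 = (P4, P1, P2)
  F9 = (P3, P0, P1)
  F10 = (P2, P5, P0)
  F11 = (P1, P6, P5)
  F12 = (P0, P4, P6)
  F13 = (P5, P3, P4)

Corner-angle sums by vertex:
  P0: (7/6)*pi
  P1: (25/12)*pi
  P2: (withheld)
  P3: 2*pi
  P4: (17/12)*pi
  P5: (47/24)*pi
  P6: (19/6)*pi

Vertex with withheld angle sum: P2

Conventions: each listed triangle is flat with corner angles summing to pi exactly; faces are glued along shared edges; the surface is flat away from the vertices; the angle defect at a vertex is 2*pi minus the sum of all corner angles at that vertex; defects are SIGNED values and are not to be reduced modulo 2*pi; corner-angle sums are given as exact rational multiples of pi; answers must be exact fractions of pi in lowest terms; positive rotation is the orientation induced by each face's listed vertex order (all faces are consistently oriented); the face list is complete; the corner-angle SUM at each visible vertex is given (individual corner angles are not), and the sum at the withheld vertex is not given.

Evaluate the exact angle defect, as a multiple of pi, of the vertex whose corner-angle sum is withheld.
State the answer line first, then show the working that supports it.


Answer: defect(P2) = (-5/24)*pi

V = 7, E = 21, F = 14; chi = V - E + F = 0
Gauss-Bonnet: total defect = 2*pi*chi = 0; visible defects sum to (5/24)*pi


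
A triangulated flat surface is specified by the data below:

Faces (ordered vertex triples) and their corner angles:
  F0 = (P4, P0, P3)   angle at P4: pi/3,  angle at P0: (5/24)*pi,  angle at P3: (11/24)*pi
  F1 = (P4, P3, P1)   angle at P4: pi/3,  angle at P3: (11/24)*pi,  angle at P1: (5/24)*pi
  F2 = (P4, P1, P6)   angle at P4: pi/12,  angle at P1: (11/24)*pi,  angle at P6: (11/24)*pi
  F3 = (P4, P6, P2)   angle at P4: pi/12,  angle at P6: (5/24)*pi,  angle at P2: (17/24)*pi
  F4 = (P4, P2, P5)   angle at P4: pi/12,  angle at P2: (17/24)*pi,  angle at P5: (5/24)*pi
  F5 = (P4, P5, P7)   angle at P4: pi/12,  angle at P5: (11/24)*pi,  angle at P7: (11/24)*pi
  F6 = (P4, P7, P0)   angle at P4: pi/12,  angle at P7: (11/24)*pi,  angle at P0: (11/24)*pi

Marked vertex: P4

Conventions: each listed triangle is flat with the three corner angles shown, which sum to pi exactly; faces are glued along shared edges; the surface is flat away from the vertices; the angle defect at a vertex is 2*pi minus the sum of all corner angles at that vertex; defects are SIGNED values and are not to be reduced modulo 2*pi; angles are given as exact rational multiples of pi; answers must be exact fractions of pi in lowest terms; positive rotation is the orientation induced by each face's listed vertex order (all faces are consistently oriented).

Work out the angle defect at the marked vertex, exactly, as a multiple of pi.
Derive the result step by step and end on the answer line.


Sum of corner angles at P4: (13/12)*pi
defect = 2*pi - (13/12)*pi

Answer: defect(P4) = (11/12)*pi


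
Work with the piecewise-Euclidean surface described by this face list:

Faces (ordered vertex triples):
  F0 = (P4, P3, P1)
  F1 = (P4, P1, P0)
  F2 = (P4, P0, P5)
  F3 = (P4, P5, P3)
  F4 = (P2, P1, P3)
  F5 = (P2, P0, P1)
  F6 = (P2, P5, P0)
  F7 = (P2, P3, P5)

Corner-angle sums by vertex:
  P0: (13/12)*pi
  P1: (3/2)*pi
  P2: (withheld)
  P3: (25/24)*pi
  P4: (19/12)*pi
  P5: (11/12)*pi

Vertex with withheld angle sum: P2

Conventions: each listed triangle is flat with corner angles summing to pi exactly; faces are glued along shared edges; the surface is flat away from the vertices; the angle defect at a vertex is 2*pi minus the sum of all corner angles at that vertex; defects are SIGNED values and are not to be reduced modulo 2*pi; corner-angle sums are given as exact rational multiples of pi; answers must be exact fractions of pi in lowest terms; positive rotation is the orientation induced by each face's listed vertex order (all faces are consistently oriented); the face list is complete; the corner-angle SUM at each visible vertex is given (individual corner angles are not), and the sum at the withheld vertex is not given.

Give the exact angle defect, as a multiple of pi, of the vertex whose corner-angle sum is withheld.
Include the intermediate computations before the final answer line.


V = 6, E = 12, F = 8; chi = V - E + F = 2
Gauss-Bonnet: total defect = 2*pi*chi = 4*pi; visible defects sum to (31/8)*pi

Answer: defect(P2) = pi/8


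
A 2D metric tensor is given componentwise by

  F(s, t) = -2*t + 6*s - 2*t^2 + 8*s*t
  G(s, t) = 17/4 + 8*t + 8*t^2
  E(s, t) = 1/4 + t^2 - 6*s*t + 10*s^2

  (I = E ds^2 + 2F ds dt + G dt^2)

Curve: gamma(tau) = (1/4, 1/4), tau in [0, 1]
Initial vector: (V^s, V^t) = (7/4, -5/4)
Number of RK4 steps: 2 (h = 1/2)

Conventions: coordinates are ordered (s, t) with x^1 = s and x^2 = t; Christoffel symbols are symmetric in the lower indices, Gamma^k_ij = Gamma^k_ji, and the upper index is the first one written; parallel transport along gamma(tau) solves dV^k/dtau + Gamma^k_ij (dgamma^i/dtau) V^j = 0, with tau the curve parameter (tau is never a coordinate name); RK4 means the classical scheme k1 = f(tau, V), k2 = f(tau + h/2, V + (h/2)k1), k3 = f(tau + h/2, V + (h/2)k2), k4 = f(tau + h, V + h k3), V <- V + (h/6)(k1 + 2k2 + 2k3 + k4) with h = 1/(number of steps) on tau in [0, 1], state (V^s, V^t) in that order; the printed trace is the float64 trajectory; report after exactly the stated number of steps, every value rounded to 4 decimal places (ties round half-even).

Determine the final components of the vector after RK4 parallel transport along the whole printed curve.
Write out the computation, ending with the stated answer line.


gamma'(tau) = (0, 0); f(tau, V)^k = -Gamma^k_ij(gamma(tau)) gamma'^i(tau) V^j; h = 1/2; intermediate values shown to 6 dp
curve data and Christoffel symbols at the stage parameters:
  tau = 0.000000: gamma = (0.250000, 0.250000), gamma' = (0.000000, 0.000000); Gamma_sss = 0.065574, Gamma_sst = -1.770492, Gamma_stt = -7.868852, Gamma_tss = 1.245902, Gamma_tst = 0.360656, Gamma_ttt = 2.491803
  tau = 0.250000: gamma = (0.250000, 0.250000), gamma' = (0.000000, 0.000000); Gamma_sss = 0.065574, Gamma_sst = -1.770492, Gamma_stt = -7.868852, Gamma_tss = 1.245902, Gamma_tst = 0.360656, Gamma_ttt = 2.491803
  tau = 0.500000: gamma = (0.250000, 0.250000), gamma' = (0.000000, 0.000000); Gamma_sss = 0.065574, Gamma_sst = -1.770492, Gamma_stt = -7.868852, Gamma_tss = 1.245902, Gamma_tst = 0.360656, Gamma_ttt = 2.491803
  tau = 0.750000: gamma = (0.250000, 0.250000), gamma' = (0.000000, 0.000000); Gamma_sss = 0.065574, Gamma_sst = -1.770492, Gamma_stt = -7.868852, Gamma_tss = 1.245902, Gamma_tst = 0.360656, Gamma_ttt = 2.491803
  tau = 1.000000: gamma = (0.250000, 0.250000), gamma' = (0.000000, 0.000000); Gamma_sss = 0.065574, Gamma_sst = -1.770492, Gamma_stt = -7.868852, Gamma_tss = 1.245902, Gamma_tst = 0.360656, Gamma_ttt = 2.491803
step 0: V^s = 1.7500, V^t = -1.2500
step 1: k1 = (0.000000, 0.000000), k2 = (0.000000, 0.000000), k3 = (0.000000, 0.000000), k4 = (0.000000, 0.000000); V <- V + (h/6)(k1 + 2k2 + 2k3 + k4): V^s = 1.7500, V^t = -1.2500
step 2: k1 = (0.000000, 0.000000), k2 = (0.000000, 0.000000), k3 = (0.000000, 0.000000), k4 = (0.000000, 0.000000); V <- V + (h/6)(k1 + 2k2 + 2k3 + k4): V^s = 1.7500, V^t = -1.2500

Answer: V^s = 1.7500, V^t = -1.2500


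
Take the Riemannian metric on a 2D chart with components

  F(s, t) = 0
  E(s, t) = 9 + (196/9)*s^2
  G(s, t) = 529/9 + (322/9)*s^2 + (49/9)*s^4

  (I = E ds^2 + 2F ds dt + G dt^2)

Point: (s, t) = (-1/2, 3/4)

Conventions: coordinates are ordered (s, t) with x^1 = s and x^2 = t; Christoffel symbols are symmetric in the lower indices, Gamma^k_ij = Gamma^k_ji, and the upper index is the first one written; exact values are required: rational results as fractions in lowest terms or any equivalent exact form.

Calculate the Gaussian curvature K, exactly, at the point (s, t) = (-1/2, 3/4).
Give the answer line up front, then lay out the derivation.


Answer: K = -1134/46475

E = 130/9, F = 0, G = 1089/16, EG - F^2 = 7865/8 at the point
E_s = -196/9, E_t = 0, F_s = 0, F_t = 0, G_s = -77/2, G_t = 0
E_tt = 0, F_st = 0, G_ss = 791/9
Evaluate Brioschi's two determinant matrices M1, M2 and divide by (EG - F^2)^2.
M1 = [[-E_tt/2 + F_st - G_ss/2, E_s/2, F_s - E_t/2], [F_t - G_s/2, E, F], [G_t/2, F, G]] = [[-791/18, -98/9, 0], [77/4, 130/9, 0], [0, 0, 1089/16]]; det M1 = -8333633/288
M2 = [[0, E_t/2, G_s/2], [E_t/2, E, F], [G_s/2, F, G]] = [[0, 0, -77/4], [0, 130/9, 0], [-77/4, 0, 1089/16]]; det M2 = -385385/72
det M1 - det M2 = -754677/32; K = -754677/32 / (7865/8)^2 = -1134/46475


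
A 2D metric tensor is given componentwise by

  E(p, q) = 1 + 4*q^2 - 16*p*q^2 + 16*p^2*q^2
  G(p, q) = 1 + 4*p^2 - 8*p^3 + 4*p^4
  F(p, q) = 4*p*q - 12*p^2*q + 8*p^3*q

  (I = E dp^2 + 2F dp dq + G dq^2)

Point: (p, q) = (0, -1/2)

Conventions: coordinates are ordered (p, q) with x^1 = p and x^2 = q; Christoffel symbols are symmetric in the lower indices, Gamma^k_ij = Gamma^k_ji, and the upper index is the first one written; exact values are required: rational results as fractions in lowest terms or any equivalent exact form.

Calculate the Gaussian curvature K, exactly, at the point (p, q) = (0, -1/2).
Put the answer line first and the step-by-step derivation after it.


Answer: K = -1

E = 2, F = 0, G = 1, EG - F^2 = 2 at the point
E_p = -4, E_q = -4, F_p = -2, F_q = 0, G_p = 0, G_q = 0
E_qq = 8, F_pq = 4, G_pp = 8
Compute both Brioschi determinants and normalise by (EG - F^2)^2.
M1 = [[-E_qq/2 + F_pq - G_pp/2, E_p/2, F_p - E_q/2], [F_q - G_p/2, E, F], [G_q/2, F, G]] = [[-4, -2, 0], [0, 2, 0], [0, 0, 1]]; det M1 = -8
M2 = [[0, E_q/2, G_p/2], [E_q/2, E, F], [G_p/2, F, G]] = [[0, -2, 0], [-2, 2, 0], [0, 0, 1]]; det M2 = -4
det M1 - det M2 = -4; K = -4 / (2)^2 = -1


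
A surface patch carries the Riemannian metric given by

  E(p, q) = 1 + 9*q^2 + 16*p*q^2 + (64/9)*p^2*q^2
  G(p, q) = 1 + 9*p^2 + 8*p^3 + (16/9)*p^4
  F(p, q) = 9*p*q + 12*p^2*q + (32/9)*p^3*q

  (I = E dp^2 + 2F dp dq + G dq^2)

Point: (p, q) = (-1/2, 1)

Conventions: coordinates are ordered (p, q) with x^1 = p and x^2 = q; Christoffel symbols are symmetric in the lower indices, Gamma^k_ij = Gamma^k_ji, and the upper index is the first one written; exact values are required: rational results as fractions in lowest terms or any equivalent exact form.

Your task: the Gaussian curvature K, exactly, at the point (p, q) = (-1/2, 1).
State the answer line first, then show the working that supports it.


Answer: K = -144/1369

E = 34/9, F = -35/18, G = 85/36, EG - F^2 = 185/36 at the point
E_p = 80/9, E_q = 50/9, F_p = -1/3, F_q = -35/18, G_p = -35/9, G_q = 0
E_qq = 50/9, F_pq = -1/3, G_pp = -2/3
Apply the Brioschi formula K = (det M1 - det M2)/(EG - F^2)^2 over the derivative matrices of E, F, G.
M1 = [[-E_qq/2 + F_pq - G_pp/2, E_p/2, F_p - E_q/2], [F_q - G_p/2, E, F], [G_q/2, F, G]] = [[-25/9, 40/9, -28/9], [0, 34/9, -35/18], [0, -35/18, 85/36]]; det M1 = -4625/324
M2 = [[0, E_q/2, G_p/2], [E_q/2, E, F], [G_p/2, F, G]] = [[0, 25/9, -35/18], [25/9, 34/9, -35/18], [-35/18, -35/18, 85/36]]; det M2 = -3725/324
det M1 - det M2 = -25/9; K = -25/9 / (185/36)^2 = -144/1369


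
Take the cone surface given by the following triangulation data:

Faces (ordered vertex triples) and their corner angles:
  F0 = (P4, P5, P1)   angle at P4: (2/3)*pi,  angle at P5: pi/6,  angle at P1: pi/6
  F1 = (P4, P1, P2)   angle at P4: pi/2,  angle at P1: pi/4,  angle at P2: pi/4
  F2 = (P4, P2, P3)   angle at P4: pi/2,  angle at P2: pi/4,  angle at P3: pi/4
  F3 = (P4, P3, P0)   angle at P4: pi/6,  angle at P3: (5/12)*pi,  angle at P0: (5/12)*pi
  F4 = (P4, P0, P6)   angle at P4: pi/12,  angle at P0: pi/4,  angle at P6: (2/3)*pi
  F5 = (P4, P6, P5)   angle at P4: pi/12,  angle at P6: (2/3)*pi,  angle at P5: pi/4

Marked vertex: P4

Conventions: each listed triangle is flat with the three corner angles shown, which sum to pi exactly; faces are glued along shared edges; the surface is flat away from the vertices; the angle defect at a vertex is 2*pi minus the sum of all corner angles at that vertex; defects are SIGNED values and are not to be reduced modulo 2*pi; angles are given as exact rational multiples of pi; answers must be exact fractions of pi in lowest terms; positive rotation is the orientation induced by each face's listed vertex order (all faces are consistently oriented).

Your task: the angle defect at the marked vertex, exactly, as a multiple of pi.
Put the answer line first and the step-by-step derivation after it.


Answer: defect(P4) = 0

Sum of corner angles at P4: 2*pi
defect = 2*pi - 2*pi


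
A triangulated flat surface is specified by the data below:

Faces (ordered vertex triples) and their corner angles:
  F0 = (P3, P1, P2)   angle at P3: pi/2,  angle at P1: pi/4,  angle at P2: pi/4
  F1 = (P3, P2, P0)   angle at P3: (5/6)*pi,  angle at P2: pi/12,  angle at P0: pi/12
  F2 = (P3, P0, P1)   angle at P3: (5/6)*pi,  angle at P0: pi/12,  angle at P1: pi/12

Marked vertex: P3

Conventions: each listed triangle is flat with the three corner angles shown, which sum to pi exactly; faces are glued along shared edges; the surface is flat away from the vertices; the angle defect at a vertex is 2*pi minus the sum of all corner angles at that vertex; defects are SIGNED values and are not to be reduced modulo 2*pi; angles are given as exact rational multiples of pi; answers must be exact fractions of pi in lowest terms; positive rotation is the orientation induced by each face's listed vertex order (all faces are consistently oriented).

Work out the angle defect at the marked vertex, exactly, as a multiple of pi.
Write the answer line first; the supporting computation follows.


Answer: defect(P3) = -pi/6

Sum of corner angles at P3: (13/6)*pi
defect = 2*pi - (13/6)*pi


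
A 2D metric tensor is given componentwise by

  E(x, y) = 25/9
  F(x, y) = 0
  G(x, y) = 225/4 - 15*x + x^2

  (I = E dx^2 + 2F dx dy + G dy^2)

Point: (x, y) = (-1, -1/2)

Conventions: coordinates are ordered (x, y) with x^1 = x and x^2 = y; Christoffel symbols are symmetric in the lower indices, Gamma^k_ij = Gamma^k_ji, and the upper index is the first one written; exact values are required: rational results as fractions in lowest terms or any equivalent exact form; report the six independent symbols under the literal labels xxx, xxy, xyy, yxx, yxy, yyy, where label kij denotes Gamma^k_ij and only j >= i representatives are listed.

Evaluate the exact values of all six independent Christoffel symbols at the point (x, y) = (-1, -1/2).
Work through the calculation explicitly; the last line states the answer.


E = 25/9, F = 0, G = 289/4 at the point
E_x = 0, E_y = 0, F_x = 0, F_y = 0, G_x = -17, G_y = 0
EG - F^2 = 7225/36;  g^inv = (36/7225) * [[289/4, 0], [0, 25/9]]
first-kind symbols [ij,l] = (1/2)(d_i g_jl + d_j g_il - d_l g_ij): [xx,x] = E_x/2 = 0, [xx,y] = F_x - E_y/2 = 0, [xy,x] = E_y/2 = 0, [xy,y] = G_x/2 = -17/2, [yy,x] = F_y - G_x/2 = 17/2, [yy,y] = G_y/2 = 0
Gamma^x_ij = (G*[ij,x] - F*[ij,y])/(EG - F^2), Gamma^y_ij = (E*[ij,y] - F*[ij,x])/(EG - F^2)

Answer: Gamma_xxx = 0, Gamma_xxy = 0, Gamma_xyy = 153/50, Gamma_yxx = 0, Gamma_yxy = -2/17, Gamma_yyy = 0


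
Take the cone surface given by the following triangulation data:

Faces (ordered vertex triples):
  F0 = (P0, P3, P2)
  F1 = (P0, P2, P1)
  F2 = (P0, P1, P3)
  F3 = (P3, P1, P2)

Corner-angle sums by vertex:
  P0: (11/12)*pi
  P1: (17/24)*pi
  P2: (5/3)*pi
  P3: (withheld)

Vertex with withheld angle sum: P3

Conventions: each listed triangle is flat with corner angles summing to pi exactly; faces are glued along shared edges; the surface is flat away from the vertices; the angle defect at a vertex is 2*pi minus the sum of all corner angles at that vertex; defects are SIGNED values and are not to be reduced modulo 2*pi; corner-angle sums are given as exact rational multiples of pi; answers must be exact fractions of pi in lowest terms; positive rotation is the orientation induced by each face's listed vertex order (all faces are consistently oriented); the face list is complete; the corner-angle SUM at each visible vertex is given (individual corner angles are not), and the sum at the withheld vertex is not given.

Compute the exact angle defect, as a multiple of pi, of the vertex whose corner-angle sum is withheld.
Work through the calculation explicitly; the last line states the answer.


V = 4, E = 6, F = 4; chi = V - E + F = 2
Gauss-Bonnet: total defect = 2*pi*chi = 4*pi; visible defects sum to (65/24)*pi

Answer: defect(P3) = (31/24)*pi


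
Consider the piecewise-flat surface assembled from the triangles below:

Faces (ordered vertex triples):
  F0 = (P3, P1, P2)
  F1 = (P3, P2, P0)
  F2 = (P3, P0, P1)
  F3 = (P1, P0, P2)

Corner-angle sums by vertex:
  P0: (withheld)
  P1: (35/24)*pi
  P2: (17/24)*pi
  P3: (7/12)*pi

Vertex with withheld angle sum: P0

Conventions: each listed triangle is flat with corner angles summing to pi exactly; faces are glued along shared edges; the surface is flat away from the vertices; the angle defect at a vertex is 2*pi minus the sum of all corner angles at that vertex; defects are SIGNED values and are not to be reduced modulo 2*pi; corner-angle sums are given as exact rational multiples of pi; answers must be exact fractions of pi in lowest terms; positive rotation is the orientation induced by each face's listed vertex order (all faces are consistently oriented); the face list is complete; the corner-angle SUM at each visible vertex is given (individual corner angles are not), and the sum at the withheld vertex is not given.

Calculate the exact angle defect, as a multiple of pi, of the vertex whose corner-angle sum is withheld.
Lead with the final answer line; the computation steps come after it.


Answer: defect(P0) = (3/4)*pi

V = 4, E = 6, F = 4; chi = V - E + F = 2
Gauss-Bonnet: total defect = 2*pi*chi = 4*pi; visible defects sum to (13/4)*pi


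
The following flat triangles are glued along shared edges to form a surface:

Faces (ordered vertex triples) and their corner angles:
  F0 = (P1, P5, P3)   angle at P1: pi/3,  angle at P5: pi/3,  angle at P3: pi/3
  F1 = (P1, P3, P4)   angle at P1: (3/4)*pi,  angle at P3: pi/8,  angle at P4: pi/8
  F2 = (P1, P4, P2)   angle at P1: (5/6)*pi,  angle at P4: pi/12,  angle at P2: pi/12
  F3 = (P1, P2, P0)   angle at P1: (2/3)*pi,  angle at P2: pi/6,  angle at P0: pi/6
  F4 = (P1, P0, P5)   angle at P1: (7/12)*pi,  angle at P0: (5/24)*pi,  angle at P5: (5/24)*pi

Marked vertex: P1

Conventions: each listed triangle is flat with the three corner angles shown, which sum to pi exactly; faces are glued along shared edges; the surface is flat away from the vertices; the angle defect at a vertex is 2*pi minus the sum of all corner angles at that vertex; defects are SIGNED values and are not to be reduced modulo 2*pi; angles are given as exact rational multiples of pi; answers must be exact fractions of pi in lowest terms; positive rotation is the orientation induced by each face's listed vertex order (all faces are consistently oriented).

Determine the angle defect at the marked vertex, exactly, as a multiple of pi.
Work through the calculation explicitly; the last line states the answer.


Sum of corner angles at P1: (19/6)*pi
defect = 2*pi - (19/6)*pi

Answer: defect(P1) = (-7/6)*pi


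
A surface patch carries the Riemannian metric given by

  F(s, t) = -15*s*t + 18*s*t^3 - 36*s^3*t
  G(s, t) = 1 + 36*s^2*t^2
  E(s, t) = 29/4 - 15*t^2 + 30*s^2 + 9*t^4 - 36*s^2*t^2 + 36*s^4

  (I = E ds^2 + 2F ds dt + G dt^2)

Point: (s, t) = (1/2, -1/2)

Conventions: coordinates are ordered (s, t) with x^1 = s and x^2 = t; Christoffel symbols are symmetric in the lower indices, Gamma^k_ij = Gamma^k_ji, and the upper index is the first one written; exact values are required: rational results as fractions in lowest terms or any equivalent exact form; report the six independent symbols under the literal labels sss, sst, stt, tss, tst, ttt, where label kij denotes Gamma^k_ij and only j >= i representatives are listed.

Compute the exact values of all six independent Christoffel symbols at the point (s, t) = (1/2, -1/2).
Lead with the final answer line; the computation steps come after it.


Answer: Gamma_sss = 24/17, Gamma_sst = 12/17, Gamma_stt = -12/17, Gamma_tss = 144/221, Gamma_tst = 72/221, Gamma_ttt = -72/221

E = 185/16, F = 39/8, G = 13/4 at the point
E_s = 39, E_t = 39/2, F_s = 75/4, F_t = -21/4, G_s = 9, G_t = -9
EG - F^2 = 221/16;  g^inv = (16/221) * [[13/4, -39/8], [-39/8, 185/16]]
first-kind symbols [ij,l] = (1/2)(d_i g_jl + d_j g_il - d_l g_ij): [ss,s] = E_s/2 = 39/2, [ss,t] = F_s - E_t/2 = 9, [st,s] = E_t/2 = 39/4, [st,t] = G_s/2 = 9/2, [tt,s] = F_t - G_s/2 = -39/4, [tt,t] = G_t/2 = -9/2
Gamma^s_ij = (G*[ij,s] - F*[ij,t])/(EG - F^2), Gamma^t_ij = (E*[ij,t] - F*[ij,s])/(EG - F^2)
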